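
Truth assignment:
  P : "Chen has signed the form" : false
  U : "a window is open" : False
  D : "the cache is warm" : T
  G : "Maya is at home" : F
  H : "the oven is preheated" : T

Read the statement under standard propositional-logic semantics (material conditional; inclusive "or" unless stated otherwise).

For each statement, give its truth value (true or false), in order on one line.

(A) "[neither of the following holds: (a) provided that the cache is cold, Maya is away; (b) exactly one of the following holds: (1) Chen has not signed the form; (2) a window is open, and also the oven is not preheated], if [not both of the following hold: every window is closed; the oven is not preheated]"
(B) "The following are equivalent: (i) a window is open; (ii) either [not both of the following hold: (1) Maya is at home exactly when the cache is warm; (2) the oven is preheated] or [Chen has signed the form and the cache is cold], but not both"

(A) false, (B) false

(A): Formalization: (¬U ↑ ¬H) → ((¬D → ¬G) ↓ (¬P ⊕ (U ∧ ¬H)))

¬U = ¬F = T
¬H = ¬T = F
¬U ↑ ¬H = T ↑ F = T
¬D = ¬T = F
¬G = ¬F = T
¬D → ¬G = F → T = T
¬P = ¬F = T
¬H = ¬T = F
U ∧ ¬H = F ∧ F = F
¬P ⊕ (U ∧ ¬H) = T ⊕ F = T
(¬D → ¬G) ↓ (¬P ⊕ (U ∧ ¬H)) = T ↓ T = F
(¬U ↑ ¬H) → ((¬D → ¬G) ↓ (¬P ⊕ (U ∧ ¬H))) = T → F = F
So (A) is false.

(B): In symbols: U ↔ (((G ↔ D) ↑ H) ⊕ (P ∧ ¬D))

G ↔ D = F ↔ T = F
(G ↔ D) ↑ H = F ↑ T = T
¬D = ¬T = F
P ∧ ¬D = F ∧ F = F
((G ↔ D) ↑ H) ⊕ (P ∧ ¬D) = T ⊕ F = T
U ↔ (((G ↔ D) ↑ H) ⊕ (P ∧ ¬D)) = F ↔ T = F
Hence (B) is false.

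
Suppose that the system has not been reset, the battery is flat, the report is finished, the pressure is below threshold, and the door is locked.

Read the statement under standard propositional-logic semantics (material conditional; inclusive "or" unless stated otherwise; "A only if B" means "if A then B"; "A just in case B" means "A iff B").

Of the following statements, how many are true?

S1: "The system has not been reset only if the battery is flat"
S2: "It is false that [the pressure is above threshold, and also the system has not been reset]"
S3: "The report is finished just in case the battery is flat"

Let G = "the system has been reset" (F), U = "the battery is charged" (F), M = "the pressure is above threshold" (F), V = "the report is finished" (T).

S1: Parsed as ¬G → ¬U

¬G = ¬F = T
¬U = ¬F = T
¬G → ¬U = T → T = T
Thus S1 is true.

S2: Parsed as ¬(M ∧ ¬G)

¬G = ¬F = T
M ∧ ¬G = F ∧ T = F
¬(M ∧ ¬G) = ¬F = T
Thus S2 is true.

S3: Formalization: V ↔ ¬U

¬U = ¬F = T
V ↔ ¬U = T ↔ T = T
Hence S3 is true.

3 of the 3 statements are true (S1, S2, S3).

3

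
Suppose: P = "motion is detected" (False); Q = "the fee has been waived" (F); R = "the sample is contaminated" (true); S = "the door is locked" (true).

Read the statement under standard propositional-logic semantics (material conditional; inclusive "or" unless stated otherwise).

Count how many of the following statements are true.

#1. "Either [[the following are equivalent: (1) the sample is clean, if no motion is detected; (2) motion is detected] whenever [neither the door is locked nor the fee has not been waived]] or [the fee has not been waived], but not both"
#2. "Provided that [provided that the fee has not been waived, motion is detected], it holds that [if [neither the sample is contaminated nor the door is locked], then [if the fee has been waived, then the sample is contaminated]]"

1

#1: This is ((S nor ~Q) -> ((~P -> ~R) <-> P)) xor ~Q.

~Q = ~F = T
S nor ~Q = T nor T = F
~P = ~F = T
~R = ~T = F
~P -> ~R = T -> F = F
(~P -> ~R) <-> P = F <-> F = T
(S nor ~Q) -> ((~P -> ~R) <-> P) = F -> T = T
~Q = ~F = T
((S nor ~Q) -> ((~P -> ~R) <-> P)) xor ~Q = T xor T = F
Hence #1 is false.

#2: Parsed as (~Q -> P) -> ((R nor S) -> (Q -> R))

~Q = ~F = T
~Q -> P = T -> F = F
R nor S = T nor T = F
Q -> R = F -> T = T
(R nor S) -> (Q -> R) = F -> T = T
(~Q -> P) -> ((R nor S) -> (Q -> R)) = F -> T = T
Thus #2 is true.

Count: 1.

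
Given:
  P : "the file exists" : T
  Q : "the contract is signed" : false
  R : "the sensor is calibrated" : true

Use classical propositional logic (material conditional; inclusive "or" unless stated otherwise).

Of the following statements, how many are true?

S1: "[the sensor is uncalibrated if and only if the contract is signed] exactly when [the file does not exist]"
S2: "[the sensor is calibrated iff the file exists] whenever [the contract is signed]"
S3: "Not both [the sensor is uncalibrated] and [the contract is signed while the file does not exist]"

2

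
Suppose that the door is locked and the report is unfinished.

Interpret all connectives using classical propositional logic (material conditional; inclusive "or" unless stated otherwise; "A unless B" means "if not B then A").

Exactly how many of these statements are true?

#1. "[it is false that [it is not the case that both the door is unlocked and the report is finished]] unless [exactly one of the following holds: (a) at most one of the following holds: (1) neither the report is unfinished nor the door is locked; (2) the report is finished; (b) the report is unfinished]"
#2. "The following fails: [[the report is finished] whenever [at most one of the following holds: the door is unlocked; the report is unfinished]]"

Let G = "the door is locked" (T), D = "the report is finished" (F).

#1: This is ~(~G nand D) | (((~D nor G) nand D) xor ~D).

~G = ~T = F
~G nand D = F nand F = T
~(~G nand D) = ~T = F
~D = ~F = T
~D nor G = T nor T = F
(~D nor G) nand D = F nand F = T
~D = ~F = T
((~D nor G) nand D) xor ~D = T xor T = F
~(~G nand D) | (((~D nor G) nand D) xor ~D) = F | F = F
Hence #1 is false.

#2: Formalization: ~((~G nand ~D) -> D)

~G = ~T = F
~D = ~F = T
~G nand ~D = F nand T = T
(~G nand ~D) -> D = T -> F = F
~((~G nand ~D) -> D) = ~F = T
So #2 is true.

1 of the 2 statements is true.

1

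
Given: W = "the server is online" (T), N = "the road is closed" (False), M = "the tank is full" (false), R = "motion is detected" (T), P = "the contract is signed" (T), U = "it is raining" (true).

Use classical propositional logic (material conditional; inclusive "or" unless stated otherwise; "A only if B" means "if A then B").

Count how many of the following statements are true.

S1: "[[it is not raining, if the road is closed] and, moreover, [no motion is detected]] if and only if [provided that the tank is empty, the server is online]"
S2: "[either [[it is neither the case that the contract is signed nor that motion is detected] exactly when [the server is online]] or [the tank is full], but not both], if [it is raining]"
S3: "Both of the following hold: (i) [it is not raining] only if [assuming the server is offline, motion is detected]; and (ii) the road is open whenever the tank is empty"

S1: This is ((N → ¬U) ∧ ¬R) ↔ (¬M → W).

¬U = ¬T = F
N → ¬U = F → F = T
¬R = ¬T = F
(N → ¬U) ∧ ¬R = T ∧ F = F
¬M = ¬F = T
¬M → W = T → T = T
((N → ¬U) ∧ ¬R) ↔ (¬M → W) = F ↔ T = F
Hence S1 is false.

S2: In symbols: U → (((P ↓ R) ↔ W) ⊕ M)

P ↓ R = T ↓ T = F
(P ↓ R) ↔ W = F ↔ T = F
((P ↓ R) ↔ W) ⊕ M = F ⊕ F = F
U → (((P ↓ R) ↔ W) ⊕ M) = T → F = F
So S2 is false.

S3: This is (¬U → (¬W → R)) ∧ (¬M → ¬N).

¬U = ¬T = F
¬W = ¬T = F
¬W → R = F → T = T
¬U → (¬W → R) = F → T = T
¬M = ¬F = T
¬N = ¬F = T
¬M → ¬N = T → T = T
(¬U → (¬W → R)) ∧ (¬M → ¬N) = T ∧ T = T
Thus S3 is true.

1 of the 3 statements is true.

1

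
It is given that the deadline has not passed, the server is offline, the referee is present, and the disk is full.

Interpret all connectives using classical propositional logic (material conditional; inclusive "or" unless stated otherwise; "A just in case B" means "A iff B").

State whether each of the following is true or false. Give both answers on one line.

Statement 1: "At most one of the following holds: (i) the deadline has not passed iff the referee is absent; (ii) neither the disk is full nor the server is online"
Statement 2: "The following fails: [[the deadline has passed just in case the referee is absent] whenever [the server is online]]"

Statement 1 T / Statement 2 F

Let M = "the deadline has passed" (F), N = "the referee is present" (T), W = "the disk is full" (T), D = "the server is online" (F).

Statement 1: Parsed as (~M <-> ~N) nand (W nor D)

~M = ~F = T
~N = ~T = F
~M <-> ~N = T <-> F = F
W nor D = T nor F = F
(~M <-> ~N) nand (W nor D) = F nand F = T
Hence Statement 1 is true.

Statement 2: In symbols: ~(D -> (M <-> ~N))

~N = ~T = F
M <-> ~N = F <-> F = T
D -> (M <-> ~N) = F -> T = T
~(D -> (M <-> ~N)) = ~T = F
Hence Statement 2 is false.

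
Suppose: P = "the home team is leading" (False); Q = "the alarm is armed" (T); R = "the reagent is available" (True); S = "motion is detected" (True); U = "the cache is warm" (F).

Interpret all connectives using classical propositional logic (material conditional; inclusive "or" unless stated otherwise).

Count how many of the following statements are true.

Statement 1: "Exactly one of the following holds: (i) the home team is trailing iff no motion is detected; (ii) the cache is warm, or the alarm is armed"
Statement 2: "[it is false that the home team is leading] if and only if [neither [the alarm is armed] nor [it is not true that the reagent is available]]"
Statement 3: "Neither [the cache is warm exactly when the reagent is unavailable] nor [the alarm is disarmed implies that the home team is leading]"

1

Statement 1: In symbols: (not P iff not S) xor (U or Q)

not P = not False = True
not S = not True = False
not P iff not S = True iff False = False
U or Q = False or True = True
(not P iff not S) xor (U or Q) = False xor True = True
So Statement 1 is true.

Statement 2: Formalization: not P iff (Q nor not R)

not P = not False = True
not R = not True = False
Q nor not R = True nor False = False
not P iff (Q nor not R) = True iff False = False
So Statement 2 is false.

Statement 3: Formalization: (U iff not R) nor (not Q -> P)

not R = not True = False
U iff not R = False iff False = True
not Q = not True = False
not Q -> P = False -> False = True
(U iff not R) nor (not Q -> P) = True nor True = False
Hence Statement 3 is false.

Count: 1.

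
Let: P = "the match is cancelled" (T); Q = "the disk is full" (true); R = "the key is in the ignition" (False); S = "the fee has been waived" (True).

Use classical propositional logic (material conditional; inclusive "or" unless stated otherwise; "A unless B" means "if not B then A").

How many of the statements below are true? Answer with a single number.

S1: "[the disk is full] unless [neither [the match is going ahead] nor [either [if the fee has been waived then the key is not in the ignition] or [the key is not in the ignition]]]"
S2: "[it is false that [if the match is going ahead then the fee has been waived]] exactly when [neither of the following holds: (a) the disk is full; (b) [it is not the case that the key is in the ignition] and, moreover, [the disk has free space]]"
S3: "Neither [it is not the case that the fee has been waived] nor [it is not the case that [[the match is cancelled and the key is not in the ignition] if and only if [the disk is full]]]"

3

S1: Formalization: Q or (not P nor ((S -> not R) or not R))

not P = not True = False
not R = not False = True
S -> not R = True -> True = True
not R = not False = True
(S -> not R) or not R = True or True = True
not P nor ((S -> not R) or not R) = False nor True = False
Q or (not P nor ((S -> not R) or not R)) = True or False = True
Hence S1 is true.

S2: Formalization: not (not P -> S) iff (Q nor (not R and not Q))

not P = not True = False
not P -> S = False -> True = True
not (not P -> S) = not True = False
not R = not False = True
not Q = not True = False
not R and not Q = True and False = False
Q nor (not R and not Q) = True nor False = False
not (not P -> S) iff (Q nor (not R and not Q)) = False iff False = True
Thus S2 is true.

S3: In symbols: not S nor not ((P and not R) iff Q)

not S = not True = False
not R = not False = True
P and not R = True and True = True
(P and not R) iff Q = True iff True = True
not ((P and not R) iff Q) = not True = False
not S nor not ((P and not R) iff Q) = False nor False = True
Thus S3 is true.

Count: 3.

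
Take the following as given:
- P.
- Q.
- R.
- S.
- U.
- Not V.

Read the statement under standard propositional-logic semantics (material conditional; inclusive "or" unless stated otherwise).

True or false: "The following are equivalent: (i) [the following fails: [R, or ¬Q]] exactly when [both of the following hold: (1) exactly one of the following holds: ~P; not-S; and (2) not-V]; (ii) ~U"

false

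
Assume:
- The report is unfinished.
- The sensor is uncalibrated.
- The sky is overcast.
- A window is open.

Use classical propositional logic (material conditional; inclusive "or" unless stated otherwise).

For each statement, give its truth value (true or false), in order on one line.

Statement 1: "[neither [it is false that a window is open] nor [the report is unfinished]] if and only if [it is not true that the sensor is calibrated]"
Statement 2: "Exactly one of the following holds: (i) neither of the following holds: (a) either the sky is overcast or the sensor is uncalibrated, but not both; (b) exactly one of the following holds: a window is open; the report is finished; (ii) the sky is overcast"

Statement 1 False / Statement 2 True

Let M = "a window is open" (T), U = "the report is finished" (F), L = "the sensor is calibrated" (F), S = "the sky is overcast" (T).

Statement 1: Formalization: (~M nor ~U) <-> ~L

~M = ~T = F
~U = ~F = T
~M nor ~U = F nor T = F
~L = ~F = T
(~M nor ~U) <-> ~L = F <-> T = F
Hence Statement 1 is false.

Statement 2: Parsed as ((S xor ~L) nor (M xor U)) xor S

~L = ~F = T
S xor ~L = T xor T = F
M xor U = T xor F = T
(S xor ~L) nor (M xor U) = F nor T = F
((S xor ~L) nor (M xor U)) xor S = F xor T = T
Hence Statement 2 is true.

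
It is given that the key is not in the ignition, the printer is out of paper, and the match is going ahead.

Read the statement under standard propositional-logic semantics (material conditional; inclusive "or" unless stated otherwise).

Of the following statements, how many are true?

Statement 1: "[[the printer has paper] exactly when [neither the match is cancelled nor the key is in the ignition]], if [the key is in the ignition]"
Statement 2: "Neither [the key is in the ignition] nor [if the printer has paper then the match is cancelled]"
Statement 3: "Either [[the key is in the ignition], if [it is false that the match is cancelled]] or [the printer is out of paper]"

2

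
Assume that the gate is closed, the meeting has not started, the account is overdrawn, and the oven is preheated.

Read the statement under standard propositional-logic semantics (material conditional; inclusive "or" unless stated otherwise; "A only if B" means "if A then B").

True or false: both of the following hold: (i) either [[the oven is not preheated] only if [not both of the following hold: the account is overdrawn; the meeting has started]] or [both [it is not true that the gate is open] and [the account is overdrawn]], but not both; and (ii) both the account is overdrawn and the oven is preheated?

Let S = "the oven is preheated" (T), U = "the account is overdrawn" (T), W = "the meeting has started" (F), V = "the gate is open" (F).
In symbols: ((~S -> (U nand W)) xor (~V & U)) & (U & S)

~S = ~T = F
U nand W = T nand F = T
~S -> (U nand W) = F -> T = T
~V = ~F = T
~V & U = T & T = T
(~S -> (U nand W)) xor (~V & U) = T xor T = F
U & S = T & T = T
((~S -> (U nand W)) xor (~V & U)) & (U & S) = F & T = F

False.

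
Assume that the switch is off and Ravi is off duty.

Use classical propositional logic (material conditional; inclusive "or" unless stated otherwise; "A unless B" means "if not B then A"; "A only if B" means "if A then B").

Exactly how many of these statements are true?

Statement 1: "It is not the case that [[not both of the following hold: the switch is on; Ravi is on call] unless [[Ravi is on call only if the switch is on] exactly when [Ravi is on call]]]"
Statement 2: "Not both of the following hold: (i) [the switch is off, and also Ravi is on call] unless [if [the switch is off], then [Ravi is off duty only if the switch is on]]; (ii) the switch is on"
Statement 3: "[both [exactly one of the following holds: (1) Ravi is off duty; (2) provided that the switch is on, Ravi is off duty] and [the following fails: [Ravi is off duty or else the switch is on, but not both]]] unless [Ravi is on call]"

Let Q = "the switch is on" (F), H = "Ravi is on call" (F).

Statement 1: In symbols: ~((Q nand H) | ((H -> Q) <-> H))

Q nand H = F nand F = T
H -> Q = F -> F = T
(H -> Q) <-> H = T <-> F = F
(Q nand H) | ((H -> Q) <-> H) = T | F = T
~((Q nand H) | ((H -> Q) <-> H)) = ~T = F
So Statement 1 is false.

Statement 2: Formalization: ((~Q & H) | (~Q -> (~H -> Q))) nand Q

~Q = ~F = T
~Q & H = T & F = F
~Q = ~F = T
~H = ~F = T
~H -> Q = T -> F = F
~Q -> (~H -> Q) = T -> F = F
(~Q & H) | (~Q -> (~H -> Q)) = F | F = F
((~Q & H) | (~Q -> (~H -> Q))) nand Q = F nand F = T
Hence Statement 2 is true.

Statement 3: Parsed as ((~H xor (Q -> ~H)) & ~(~H xor Q)) | H

~H = ~F = T
~H = ~F = T
Q -> ~H = F -> T = T
~H xor (Q -> ~H) = T xor T = F
~H = ~F = T
~H xor Q = T xor F = T
~(~H xor Q) = ~T = F
(~H xor (Q -> ~H)) & ~(~H xor Q) = F & F = F
((~H xor (Q -> ~H)) & ~(~H xor Q)) | H = F | F = F
Thus Statement 3 is false.

True statements: 1 (Statement 2).

1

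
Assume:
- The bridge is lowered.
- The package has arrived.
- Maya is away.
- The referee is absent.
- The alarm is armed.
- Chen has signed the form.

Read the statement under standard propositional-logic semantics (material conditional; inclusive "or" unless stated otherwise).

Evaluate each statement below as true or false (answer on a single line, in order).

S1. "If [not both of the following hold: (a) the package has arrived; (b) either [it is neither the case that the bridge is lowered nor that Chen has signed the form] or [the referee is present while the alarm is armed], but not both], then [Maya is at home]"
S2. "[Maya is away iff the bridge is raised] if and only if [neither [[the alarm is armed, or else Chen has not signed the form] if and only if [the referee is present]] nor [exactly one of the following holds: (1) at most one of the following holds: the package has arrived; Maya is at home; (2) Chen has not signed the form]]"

S1 false; S2 true

Let Q = "the package has arrived" (True), P = "the bridge is raised" (False), V = "Chen has signed the form" (True), S = "the referee is present" (False), U = "the alarm is armed" (True), R = "Maya is at home" (False).

S1: Formalization: (Q nand ((not P nor V) xor (S and U))) -> R

not P = not False = True
not P nor V = True nor True = False
S and U = False and True = False
(not P nor V) xor (S and U) = False xor False = False
Q nand ((not P nor V) xor (S and U)) = True nand False = True
(Q nand ((not P nor V) xor (S and U))) -> R = True -> False = False
Hence S1 is false.

S2: Formalization: (not R iff P) iff (((U or not V) iff S) nor ((Q nand R) xor not V))

not R = not False = True
not R iff P = True iff False = False
not V = not True = False
U or not V = True or False = True
(U or not V) iff S = True iff False = False
Q nand R = True nand False = True
not V = not True = False
(Q nand R) xor not V = True xor False = True
((U or not V) iff S) nor ((Q nand R) xor not V) = False nor True = False
(not R iff P) iff (((U or not V) iff S) nor ((Q nand R) xor not V)) = False iff False = True
So S2 is true.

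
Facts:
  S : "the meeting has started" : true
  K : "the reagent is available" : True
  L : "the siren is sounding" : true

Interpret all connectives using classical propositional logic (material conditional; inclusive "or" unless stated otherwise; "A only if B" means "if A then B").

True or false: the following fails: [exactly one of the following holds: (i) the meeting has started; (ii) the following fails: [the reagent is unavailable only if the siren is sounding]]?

False.

Values: S=T, K=T, L=T.
In symbols: ¬(S ⊕ ¬(¬K → L))

¬K = ¬T = F
¬K → L = F → T = T
¬(¬K → L) = ¬T = F
S ⊕ ¬(¬K → L) = T ⊕ F = T
¬(S ⊕ ¬(¬K → L)) = ¬T = F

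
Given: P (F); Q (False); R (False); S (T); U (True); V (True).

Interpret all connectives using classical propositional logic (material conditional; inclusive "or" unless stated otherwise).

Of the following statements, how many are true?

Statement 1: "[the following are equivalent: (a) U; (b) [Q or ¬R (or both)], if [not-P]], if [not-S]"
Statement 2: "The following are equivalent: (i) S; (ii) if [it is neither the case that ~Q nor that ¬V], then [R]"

2

Statement 1: This is ~S -> (U <-> (~P -> (Q | ~R))).

~S = ~T = F
~P = ~F = T
~R = ~F = T
Q | ~R = F | T = T
~P -> (Q | ~R) = T -> T = T
U <-> (~P -> (Q | ~R)) = T <-> T = T
~S -> (U <-> (~P -> (Q | ~R))) = F -> T = T
Thus Statement 1 is true.

Statement 2: Formalization: S <-> ((~Q nor ~V) -> R)

~Q = ~F = T
~V = ~T = F
~Q nor ~V = T nor F = F
(~Q nor ~V) -> R = F -> F = T
S <-> ((~Q nor ~V) -> R) = T <-> T = T
Thus Statement 2 is true.

Count: 2.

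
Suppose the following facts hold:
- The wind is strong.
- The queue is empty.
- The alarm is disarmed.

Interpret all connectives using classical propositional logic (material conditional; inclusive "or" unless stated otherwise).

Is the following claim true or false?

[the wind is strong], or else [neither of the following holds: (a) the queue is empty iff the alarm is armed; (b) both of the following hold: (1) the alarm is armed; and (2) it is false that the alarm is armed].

true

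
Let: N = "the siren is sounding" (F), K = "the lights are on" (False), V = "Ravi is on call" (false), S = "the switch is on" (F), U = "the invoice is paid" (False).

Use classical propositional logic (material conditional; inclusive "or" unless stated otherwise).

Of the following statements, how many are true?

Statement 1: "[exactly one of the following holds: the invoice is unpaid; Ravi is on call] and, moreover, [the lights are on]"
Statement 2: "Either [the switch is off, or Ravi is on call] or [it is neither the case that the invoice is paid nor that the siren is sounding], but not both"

0

Statement 1: Formalization: (not U xor V) and K

not U = not False = True
not U xor V = True xor False = True
(not U xor V) and K = True and False = False
Thus Statement 1 is false.

Statement 2: In symbols: (not S or V) xor (U nor N)

not S = not False = True
not S or V = True or False = True
U nor N = False nor False = True
(not S or V) xor (U nor N) = True xor True = False
Hence Statement 2 is false.

True statements: 0 (none).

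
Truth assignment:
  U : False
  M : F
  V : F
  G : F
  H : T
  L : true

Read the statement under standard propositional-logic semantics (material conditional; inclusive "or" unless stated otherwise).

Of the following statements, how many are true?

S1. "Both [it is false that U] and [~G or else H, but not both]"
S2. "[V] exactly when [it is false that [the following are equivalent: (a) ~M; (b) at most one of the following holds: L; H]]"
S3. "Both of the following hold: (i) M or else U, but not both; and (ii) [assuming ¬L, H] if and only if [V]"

S1: In symbols: not U and (not G xor H)

not U = not False = True
not G = not False = True
not G xor H = True xor True = False
not U and (not G xor H) = True and False = False
Hence S1 is false.

S2: In symbols: V iff not (not M iff (L nand H))

not M = not False = True
L nand H = True nand True = False
not M iff (L nand H) = True iff False = False
not (not M iff (L nand H)) = not False = True
V iff not (not M iff (L nand H)) = False iff True = False
Hence S2 is false.

S3: This is (M xor U) and ((not L -> H) iff V).

M xor U = False xor False = False
not L = not True = False
not L -> H = False -> True = True
(not L -> H) iff V = True iff False = False
(M xor U) and ((not L -> H) iff V) = False and False = False
So S3 is false.

True statements: 0 (none).

0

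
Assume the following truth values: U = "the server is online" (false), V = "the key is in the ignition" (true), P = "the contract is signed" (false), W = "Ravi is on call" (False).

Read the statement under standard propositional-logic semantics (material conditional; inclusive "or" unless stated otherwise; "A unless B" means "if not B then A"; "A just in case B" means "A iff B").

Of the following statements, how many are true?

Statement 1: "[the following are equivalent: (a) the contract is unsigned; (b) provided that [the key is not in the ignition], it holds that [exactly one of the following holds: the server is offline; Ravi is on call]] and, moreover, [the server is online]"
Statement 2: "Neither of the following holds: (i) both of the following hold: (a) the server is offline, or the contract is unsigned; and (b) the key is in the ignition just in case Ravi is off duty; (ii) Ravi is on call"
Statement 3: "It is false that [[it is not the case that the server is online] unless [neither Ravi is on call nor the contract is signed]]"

0

Statement 1: In symbols: (~P <-> (~V -> (~U xor W))) & U

~P = ~F = T
~V = ~T = F
~U = ~F = T
~U xor W = T xor F = T
~V -> (~U xor W) = F -> T = T
~P <-> (~V -> (~U xor W)) = T <-> T = T
(~P <-> (~V -> (~U xor W))) & U = T & F = F
Hence Statement 1 is false.

Statement 2: In symbols: ((~U | ~P) & (V <-> ~W)) nor W

~U = ~F = T
~P = ~F = T
~U | ~P = T | T = T
~W = ~F = T
V <-> ~W = T <-> T = T
(~U | ~P) & (V <-> ~W) = T & T = T
((~U | ~P) & (V <-> ~W)) nor W = T nor F = F
Thus Statement 2 is false.

Statement 3: Formalization: ~(~U | (W nor P))

~U = ~F = T
W nor P = F nor F = T
~U | (W nor P) = T | T = T
~(~U | (W nor P)) = ~T = F
Hence Statement 3 is false.

0 of the 3 statements are true (none).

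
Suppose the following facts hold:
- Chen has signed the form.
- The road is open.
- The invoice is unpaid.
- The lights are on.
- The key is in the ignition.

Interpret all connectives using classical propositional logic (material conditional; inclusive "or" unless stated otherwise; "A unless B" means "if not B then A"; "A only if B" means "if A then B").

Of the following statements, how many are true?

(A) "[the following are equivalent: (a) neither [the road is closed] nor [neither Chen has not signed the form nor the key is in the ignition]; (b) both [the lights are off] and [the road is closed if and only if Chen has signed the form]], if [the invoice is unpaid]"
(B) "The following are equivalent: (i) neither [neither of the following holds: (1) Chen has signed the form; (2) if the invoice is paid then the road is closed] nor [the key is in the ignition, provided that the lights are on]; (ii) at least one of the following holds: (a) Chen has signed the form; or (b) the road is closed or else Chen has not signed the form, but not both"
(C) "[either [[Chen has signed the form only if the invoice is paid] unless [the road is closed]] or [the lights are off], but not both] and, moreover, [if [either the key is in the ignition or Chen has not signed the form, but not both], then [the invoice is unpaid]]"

0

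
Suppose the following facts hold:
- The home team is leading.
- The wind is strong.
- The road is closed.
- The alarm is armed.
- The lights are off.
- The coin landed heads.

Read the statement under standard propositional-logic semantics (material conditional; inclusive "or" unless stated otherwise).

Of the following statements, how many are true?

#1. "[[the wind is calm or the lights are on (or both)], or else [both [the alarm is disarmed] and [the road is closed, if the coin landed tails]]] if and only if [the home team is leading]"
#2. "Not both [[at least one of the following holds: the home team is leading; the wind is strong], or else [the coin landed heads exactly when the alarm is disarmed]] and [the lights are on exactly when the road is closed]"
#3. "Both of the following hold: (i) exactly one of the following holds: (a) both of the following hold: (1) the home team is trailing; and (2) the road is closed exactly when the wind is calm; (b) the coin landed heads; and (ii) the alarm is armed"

2

Let Q = "the wind is strong" (True), U = "the lights are on" (False), S = "the alarm is armed" (True), V = "the coin landed heads" (True), R = "the road is closed" (True), P = "the home team is leading" (True).

#1: Formalization: ((not Q or U) or (not S and (not V -> R))) iff P

not Q = not True = False
not Q or U = False or False = False
not S = not True = False
not V = not True = False
not V -> R = False -> True = True
not S and (not V -> R) = False and True = False
(not Q or U) or (not S and (not V -> R)) = False or False = False
((not Q or U) or (not S and (not V -> R))) iff P = False iff True = False
So #1 is false.

#2: Parsed as ((P or Q) or (V iff not S)) nand (U iff R)

P or Q = True or True = True
not S = not True = False
V iff not S = True iff False = False
(P or Q) or (V iff not S) = True or False = True
U iff R = False iff True = False
((P or Q) or (V iff not S)) nand (U iff R) = True nand False = True
So #2 is true.

#3: Formalization: ((not P and (R iff not Q)) xor V) and S

not P = not True = False
not Q = not True = False
R iff not Q = True iff False = False
not P and (R iff not Q) = False and False = False
(not P and (R iff not Q)) xor V = False xor True = True
((not P and (R iff not Q)) xor V) and S = True and True = True
So #3 is true.

Count: 2.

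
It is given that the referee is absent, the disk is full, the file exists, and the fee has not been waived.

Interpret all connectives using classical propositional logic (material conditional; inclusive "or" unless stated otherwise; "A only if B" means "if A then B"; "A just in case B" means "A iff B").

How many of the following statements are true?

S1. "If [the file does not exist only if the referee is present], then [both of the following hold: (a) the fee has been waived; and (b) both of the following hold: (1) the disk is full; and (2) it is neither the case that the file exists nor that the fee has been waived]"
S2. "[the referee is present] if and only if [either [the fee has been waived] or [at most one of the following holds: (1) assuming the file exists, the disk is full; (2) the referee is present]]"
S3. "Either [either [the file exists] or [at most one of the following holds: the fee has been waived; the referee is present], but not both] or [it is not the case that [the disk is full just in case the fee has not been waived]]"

0

Let R = "the file exists" (T), P = "the referee is present" (F), S = "the fee has been waived" (F), Q = "the disk is full" (T).

S1: In symbols: (~R -> P) -> (S & (Q & (R nor S)))

~R = ~T = F
~R -> P = F -> F = T
R nor S = T nor F = F
Q & (R nor S) = T & F = F
S & (Q & (R nor S)) = F & F = F
(~R -> P) -> (S & (Q & (R nor S))) = T -> F = F
Thus S1 is false.

S2: In symbols: P <-> (S | ((R -> Q) nand P))

R -> Q = T -> T = T
(R -> Q) nand P = T nand F = T
S | ((R -> Q) nand P) = F | T = T
P <-> (S | ((R -> Q) nand P)) = F <-> T = F
Thus S2 is false.

S3: In symbols: (R xor (S nand P)) | ~(Q <-> ~S)

S nand P = F nand F = T
R xor (S nand P) = T xor T = F
~S = ~F = T
Q <-> ~S = T <-> T = T
~(Q <-> ~S) = ~T = F
(R xor (S nand P)) | ~(Q <-> ~S) = F | F = F
Thus S3 is false.

0 of the 3 statements are true (none).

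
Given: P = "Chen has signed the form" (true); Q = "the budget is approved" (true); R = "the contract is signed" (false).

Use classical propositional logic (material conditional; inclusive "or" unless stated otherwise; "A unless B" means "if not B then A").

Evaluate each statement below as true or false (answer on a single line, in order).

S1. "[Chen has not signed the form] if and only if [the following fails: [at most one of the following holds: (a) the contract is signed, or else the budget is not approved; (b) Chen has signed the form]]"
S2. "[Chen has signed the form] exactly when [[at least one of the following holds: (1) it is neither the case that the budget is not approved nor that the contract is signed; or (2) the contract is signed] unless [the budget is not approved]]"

S1 True, S2 True

S1: This is ~P <-> ~((R | ~Q) nand P).

~P = ~T = F
~Q = ~T = F
R | ~Q = F | F = F
(R | ~Q) nand P = F nand T = T
~((R | ~Q) nand P) = ~T = F
~P <-> ~((R | ~Q) nand P) = F <-> F = T
Hence S1 is true.

S2: This is P <-> (((~Q nor R) | R) | ~Q).

~Q = ~T = F
~Q nor R = F nor F = T
(~Q nor R) | R = T | F = T
~Q = ~T = F
((~Q nor R) | R) | ~Q = T | F = T
P <-> (((~Q nor R) | R) | ~Q) = T <-> T = T
So S2 is true.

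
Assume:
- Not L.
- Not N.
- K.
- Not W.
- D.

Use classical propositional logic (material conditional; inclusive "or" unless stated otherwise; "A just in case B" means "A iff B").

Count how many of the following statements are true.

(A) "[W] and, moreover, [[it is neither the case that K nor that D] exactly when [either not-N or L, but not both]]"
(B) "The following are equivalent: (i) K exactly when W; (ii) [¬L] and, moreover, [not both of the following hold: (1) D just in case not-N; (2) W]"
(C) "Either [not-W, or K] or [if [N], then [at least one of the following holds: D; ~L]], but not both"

0

(A): In symbols: W and ((K nor D) iff (not N xor L))

K nor D = True nor True = False
not N = not False = True
not N xor L = True xor False = True
(K nor D) iff (not N xor L) = False iff True = False
W and ((K nor D) iff (not N xor L)) = False and False = False
So (A) is false.

(B): In symbols: (K iff W) iff (not L and ((D iff not N) nand W))

K iff W = True iff False = False
not L = not False = True
not N = not False = True
D iff not N = True iff True = True
(D iff not N) nand W = True nand False = True
not L and ((D iff not N) nand W) = True and True = True
(K iff W) iff (not L and ((D iff not N) nand W)) = False iff True = False
So (B) is false.

(C): Formalization: (not W or K) xor (N -> (D or not L))

not W = not False = True
not W or K = True or True = True
not L = not False = True
D or not L = True or True = True
N -> (D or not L) = False -> True = True
(not W or K) xor (N -> (D or not L)) = True xor True = False
So (C) is false.

Count: 0.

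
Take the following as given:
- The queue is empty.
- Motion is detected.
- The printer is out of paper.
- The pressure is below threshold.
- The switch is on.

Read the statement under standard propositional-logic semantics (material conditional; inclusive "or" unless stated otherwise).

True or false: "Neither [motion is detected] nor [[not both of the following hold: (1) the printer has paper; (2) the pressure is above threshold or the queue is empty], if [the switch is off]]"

Let Q = "motion is detected" (T), U = "the switch is on" (T), R = "the printer has paper" (F), S = "the pressure is above threshold" (F), P = "the queue is empty" (T).
This is Q ↓ (¬U → (R ↑ (S ∨ P))).

¬U = ¬T = F
S ∨ P = F ∨ T = T
R ↑ (S ∨ P) = F ↑ T = T
¬U → (R ↑ (S ∨ P)) = F → T = T
Q ↓ (¬U → (R ↑ (S ∨ P))) = T ↓ T = F

false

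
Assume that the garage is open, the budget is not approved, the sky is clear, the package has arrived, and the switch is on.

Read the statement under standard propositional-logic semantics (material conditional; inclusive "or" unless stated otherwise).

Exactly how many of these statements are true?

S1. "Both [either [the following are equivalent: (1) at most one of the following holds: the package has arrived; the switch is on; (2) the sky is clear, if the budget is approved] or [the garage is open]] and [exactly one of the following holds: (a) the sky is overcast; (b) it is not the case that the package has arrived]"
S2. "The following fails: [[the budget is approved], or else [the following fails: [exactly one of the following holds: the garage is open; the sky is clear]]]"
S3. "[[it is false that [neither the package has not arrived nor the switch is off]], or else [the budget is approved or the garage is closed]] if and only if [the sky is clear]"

Let V = "the package has arrived" (T), P = "the switch is on" (T), M = "the budget is approved" (F), H = "the sky is overcast" (F), W = "the garage is closed" (F).

S1: Formalization: (((V ↑ P) ↔ (M → ¬H)) ∨ ¬W) ∧ (H ⊕ ¬V)

V ↑ P = T ↑ T = F
¬H = ¬F = T
M → ¬H = F → T = T
(V ↑ P) ↔ (M → ¬H) = F ↔ T = F
¬W = ¬F = T
((V ↑ P) ↔ (M → ¬H)) ∨ ¬W = F ∨ T = T
¬V = ¬T = F
H ⊕ ¬V = F ⊕ F = F
(((V ↑ P) ↔ (M → ¬H)) ∨ ¬W) ∧ (H ⊕ ¬V) = T ∧ F = F
Hence S1 is false.

S2: In symbols: ¬(M ∨ ¬(¬W ⊕ ¬H))

¬W = ¬F = T
¬H = ¬F = T
¬W ⊕ ¬H = T ⊕ T = F
¬(¬W ⊕ ¬H) = ¬F = T
M ∨ ¬(¬W ⊕ ¬H) = F ∨ T = T
¬(M ∨ ¬(¬W ⊕ ¬H)) = ¬T = F
Hence S2 is false.

S3: Formalization: (¬(¬V ↓ ¬P) ∨ (M ∨ W)) ↔ ¬H

¬V = ¬T = F
¬P = ¬T = F
¬V ↓ ¬P = F ↓ F = T
¬(¬V ↓ ¬P) = ¬T = F
M ∨ W = F ∨ F = F
¬(¬V ↓ ¬P) ∨ (M ∨ W) = F ∨ F = F
¬H = ¬F = T
(¬(¬V ↓ ¬P) ∨ (M ∨ W)) ↔ ¬H = F ↔ T = F
Hence S3 is false.

0 of the 3 statements are true (none).

0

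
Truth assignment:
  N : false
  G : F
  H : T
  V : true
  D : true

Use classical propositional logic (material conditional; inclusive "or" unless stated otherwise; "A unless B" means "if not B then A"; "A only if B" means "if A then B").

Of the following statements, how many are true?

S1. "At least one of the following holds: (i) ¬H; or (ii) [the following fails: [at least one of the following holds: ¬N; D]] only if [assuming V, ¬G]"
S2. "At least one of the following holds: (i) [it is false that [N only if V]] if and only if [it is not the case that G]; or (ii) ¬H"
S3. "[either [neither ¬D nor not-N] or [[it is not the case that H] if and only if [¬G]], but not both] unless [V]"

2

S1: In symbols: ¬H ∨ (¬(¬N ∨ D) → (V → ¬G))

¬H = ¬T = F
¬N = ¬F = T
¬N ∨ D = T ∨ T = T
¬(¬N ∨ D) = ¬T = F
¬G = ¬F = T
V → ¬G = T → T = T
¬(¬N ∨ D) → (V → ¬G) = F → T = T
¬H ∨ (¬(¬N ∨ D) → (V → ¬G)) = F ∨ T = T
Hence S1 is true.

S2: Parsed as (¬(N → V) ↔ ¬G) ∨ ¬H

N → V = F → T = T
¬(N → V) = ¬T = F
¬G = ¬F = T
¬(N → V) ↔ ¬G = F ↔ T = F
¬H = ¬T = F
(¬(N → V) ↔ ¬G) ∨ ¬H = F ∨ F = F
Hence S2 is false.

S3: In symbols: ((¬D ↓ ¬N) ⊕ (¬H ↔ ¬G)) ∨ V

¬D = ¬T = F
¬N = ¬F = T
¬D ↓ ¬N = F ↓ T = F
¬H = ¬T = F
¬G = ¬F = T
¬H ↔ ¬G = F ↔ T = F
(¬D ↓ ¬N) ⊕ (¬H ↔ ¬G) = F ⊕ F = F
((¬D ↓ ¬N) ⊕ (¬H ↔ ¬G)) ∨ V = F ∨ T = T
Hence S3 is true.

True statements: 2.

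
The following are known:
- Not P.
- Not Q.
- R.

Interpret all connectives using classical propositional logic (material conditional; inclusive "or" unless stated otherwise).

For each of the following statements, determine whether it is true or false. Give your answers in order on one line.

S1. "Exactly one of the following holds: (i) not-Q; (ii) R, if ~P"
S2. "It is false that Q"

S1 false; S2 true

S1: In symbols: ~Q xor (~P -> R)

~Q = ~F = T
~P = ~F = T
~P -> R = T -> T = T
~Q xor (~P -> R) = T xor T = F
Thus S1 is false.

S2: Parsed as ~Q

~Q = ~F = T
Hence S2 is true.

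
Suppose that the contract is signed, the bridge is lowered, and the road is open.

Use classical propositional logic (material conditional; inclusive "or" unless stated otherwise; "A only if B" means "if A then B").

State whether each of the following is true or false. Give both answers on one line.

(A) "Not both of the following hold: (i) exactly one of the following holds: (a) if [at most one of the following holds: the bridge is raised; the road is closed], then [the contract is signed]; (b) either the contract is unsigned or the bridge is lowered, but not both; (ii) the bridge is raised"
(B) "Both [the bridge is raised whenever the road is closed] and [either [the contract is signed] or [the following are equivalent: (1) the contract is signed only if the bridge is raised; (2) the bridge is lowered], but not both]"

(A) T; (B) T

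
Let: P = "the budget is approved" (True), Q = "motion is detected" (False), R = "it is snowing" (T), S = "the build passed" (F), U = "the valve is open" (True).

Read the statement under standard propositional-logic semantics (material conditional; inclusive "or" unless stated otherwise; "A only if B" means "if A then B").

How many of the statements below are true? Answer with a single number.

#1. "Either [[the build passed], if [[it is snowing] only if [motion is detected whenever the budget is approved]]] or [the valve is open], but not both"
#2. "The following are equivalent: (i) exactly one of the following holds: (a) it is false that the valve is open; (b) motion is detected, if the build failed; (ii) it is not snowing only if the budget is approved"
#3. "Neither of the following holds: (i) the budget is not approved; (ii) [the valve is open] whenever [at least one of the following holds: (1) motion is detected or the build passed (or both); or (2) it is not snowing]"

0

#1: Parsed as ((R -> (P -> Q)) -> S) xor U

P -> Q = T -> F = F
R -> (P -> Q) = T -> F = F
(R -> (P -> Q)) -> S = F -> F = T
((R -> (P -> Q)) -> S) xor U = T xor T = F
Thus #1 is false.

#2: This is (~U xor (~S -> Q)) <-> (~R -> P).

~U = ~T = F
~S = ~F = T
~S -> Q = T -> F = F
~U xor (~S -> Q) = F xor F = F
~R = ~T = F
~R -> P = F -> T = T
(~U xor (~S -> Q)) <-> (~R -> P) = F <-> T = F
Hence #2 is false.

#3: Formalization: ~P nor (((Q | S) | ~R) -> U)

~P = ~T = F
Q | S = F | F = F
~R = ~T = F
(Q | S) | ~R = F | F = F
((Q | S) | ~R) -> U = F -> T = T
~P nor (((Q | S) | ~R) -> U) = F nor T = F
Hence #3 is false.

0 of the 3 statements are true (none).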